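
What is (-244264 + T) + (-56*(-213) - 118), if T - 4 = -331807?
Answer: -564257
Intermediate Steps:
T = -331803 (T = 4 - 331807 = -331803)
(-244264 + T) + (-56*(-213) - 118) = (-244264 - 331803) + (-56*(-213) - 118) = -576067 + (11928 - 118) = -576067 + 11810 = -564257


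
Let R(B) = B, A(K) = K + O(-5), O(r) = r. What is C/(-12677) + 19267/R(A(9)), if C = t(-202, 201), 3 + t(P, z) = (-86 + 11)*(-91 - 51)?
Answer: 34886453/7244 ≈ 4815.9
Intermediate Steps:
A(K) = -5 + K (A(K) = K - 5 = -5 + K)
t(P, z) = 10647 (t(P, z) = -3 + (-86 + 11)*(-91 - 51) = -3 - 75*(-142) = -3 + 10650 = 10647)
C = 10647
C/(-12677) + 19267/R(A(9)) = 10647/(-12677) + 19267/(-5 + 9) = 10647*(-1/12677) + 19267/4 = -1521/1811 + 19267*(¼) = -1521/1811 + 19267/4 = 34886453/7244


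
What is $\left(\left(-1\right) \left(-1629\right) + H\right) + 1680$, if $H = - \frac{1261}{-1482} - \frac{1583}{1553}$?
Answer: $\frac{585802157}{177042} \approx 3308.8$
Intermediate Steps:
$H = - \frac{29821}{177042}$ ($H = \left(-1261\right) \left(- \frac{1}{1482}\right) - \frac{1583}{1553} = \frac{97}{114} - \frac{1583}{1553} = - \frac{29821}{177042} \approx -0.16844$)
$\left(\left(-1\right) \left(-1629\right) + H\right) + 1680 = \left(\left(-1\right) \left(-1629\right) - \frac{29821}{177042}\right) + 1680 = \left(1629 - \frac{29821}{177042}\right) + 1680 = \frac{288371597}{177042} + 1680 = \frac{585802157}{177042}$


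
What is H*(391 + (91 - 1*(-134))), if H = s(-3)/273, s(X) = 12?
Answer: 352/13 ≈ 27.077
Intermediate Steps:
H = 4/91 (H = 12/273 = 12*(1/273) = 4/91 ≈ 0.043956)
H*(391 + (91 - 1*(-134))) = 4*(391 + (91 - 1*(-134)))/91 = 4*(391 + (91 + 134))/91 = 4*(391 + 225)/91 = (4/91)*616 = 352/13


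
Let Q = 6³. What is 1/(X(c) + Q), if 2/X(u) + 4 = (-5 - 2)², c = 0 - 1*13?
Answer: 45/9722 ≈ 0.0046287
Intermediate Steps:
c = -13 (c = 0 - 13 = -13)
X(u) = 2/45 (X(u) = 2/(-4 + (-5 - 2)²) = 2/(-4 + (-7)²) = 2/(-4 + 49) = 2/45)
Q = 216
1/(X(c) + Q) = 1/(2/45 + 216) = 1/(9722/45) = 45/9722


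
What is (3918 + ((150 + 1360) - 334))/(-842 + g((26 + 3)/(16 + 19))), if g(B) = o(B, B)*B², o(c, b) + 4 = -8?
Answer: -3120075/520771 ≈ -5.9913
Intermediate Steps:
o(c, b) = -12 (o(c, b) = -4 - 8 = -12)
g(B) = -12*B²
(3918 + ((150 + 1360) - 334))/(-842 + g((26 + 3)/(16 + 19))) = (3918 + ((150 + 1360) - 334))/(-842 - 12*(26 + 3)²/(16 + 19)²) = (3918 + (1510 - 334))/(-842 - 12*(29/35)²) = (3918 + 1176)/(-842 - 12*(29*(1/35))²) = 5094/(-842 - 12*(29/35)²) = 5094/(-842 - 12*841/1225) = 5094/(-842 - 10092/1225) = 5094/(-1041542/1225) = 5094*(-1225/1041542) = -3120075/520771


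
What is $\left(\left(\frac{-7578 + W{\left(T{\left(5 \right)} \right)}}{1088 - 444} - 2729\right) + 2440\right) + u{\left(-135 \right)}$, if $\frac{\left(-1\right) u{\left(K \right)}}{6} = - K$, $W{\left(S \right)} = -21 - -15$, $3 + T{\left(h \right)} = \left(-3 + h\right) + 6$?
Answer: $- \frac{178835}{161} \approx -1110.8$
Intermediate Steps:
$T{\left(h \right)} = h$ ($T{\left(h \right)} = -3 + \left(\left(-3 + h\right) + 6\right) = -3 + \left(3 + h\right) = h$)
$W{\left(S \right)} = -6$ ($W{\left(S \right)} = -21 + 15 = -6$)
$u{\left(K \right)} = 6 K$ ($u{\left(K \right)} = - 6 \left(- K\right) = 6 K$)
$\left(\left(\frac{-7578 + W{\left(T{\left(5 \right)} \right)}}{1088 - 444} - 2729\right) + 2440\right) + u{\left(-135 \right)} = \left(\left(\frac{-7578 - 6}{1088 - 444} - 2729\right) + 2440\right) + 6 \left(-135\right) = \left(\left(- \frac{7584}{644} - 2729\right) + 2440\right) - 810 = \left(\left(\left(-7584\right) \frac{1}{644} - 2729\right) + 2440\right) - 810 = \left(\left(- \frac{1896}{161} - 2729\right) + 2440\right) - 810 = \left(- \frac{441265}{161} + 2440\right) - 810 = - \frac{48425}{161} - 810 = - \frac{178835}{161}$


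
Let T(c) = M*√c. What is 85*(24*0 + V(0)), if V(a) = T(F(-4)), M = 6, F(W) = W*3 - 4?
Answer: 2040*I ≈ 2040.0*I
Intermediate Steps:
F(W) = -4 + 3*W (F(W) = 3*W - 4 = -4 + 3*W)
T(c) = 6*√c
V(a) = 24*I (V(a) = 6*√(-4 + 3*(-4)) = 6*√(-4 - 12) = 6*√(-16) = 6*(4*I) = 24*I)
85*(24*0 + V(0)) = 85*(24*0 + 24*I) = 85*(0 + 24*I) = 85*(24*I) = 2040*I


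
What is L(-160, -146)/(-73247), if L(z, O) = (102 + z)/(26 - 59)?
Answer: -58/2417151 ≈ -2.3995e-5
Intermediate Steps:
L(z, O) = -34/11 - z/33 (L(z, O) = (102 + z)/(-33) = (102 + z)*(-1/33) = -34/11 - z/33)
L(-160, -146)/(-73247) = (-34/11 - 1/33*(-160))/(-73247) = (-34/11 + 160/33)*(-1/73247) = (58/33)*(-1/73247) = -58/2417151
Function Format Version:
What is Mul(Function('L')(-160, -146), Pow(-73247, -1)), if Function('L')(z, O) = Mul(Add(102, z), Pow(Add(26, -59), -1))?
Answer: Rational(-58, 2417151) ≈ -2.3995e-5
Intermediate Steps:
Function('L')(z, O) = Add(Rational(-34, 11), Mul(Rational(-1, 33), z)) (Function('L')(z, O) = Mul(Add(102, z), Pow(-33, -1)) = Mul(Add(102, z), Rational(-1, 33)) = Add(Rational(-34, 11), Mul(Rational(-1, 33), z)))
Mul(Function('L')(-160, -146), Pow(-73247, -1)) = Mul(Add(Rational(-34, 11), Mul(Rational(-1, 33), -160)), Pow(-73247, -1)) = Mul(Add(Rational(-34, 11), Rational(160, 33)), Rational(-1, 73247)) = Mul(Rational(58, 33), Rational(-1, 73247)) = Rational(-58, 2417151)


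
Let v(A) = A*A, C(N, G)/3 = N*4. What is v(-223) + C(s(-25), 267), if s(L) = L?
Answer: 49429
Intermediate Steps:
C(N, G) = 12*N (C(N, G) = 3*(N*4) = 3*(4*N) = 12*N)
v(A) = A²
v(-223) + C(s(-25), 267) = (-223)² + 12*(-25) = 49729 - 300 = 49429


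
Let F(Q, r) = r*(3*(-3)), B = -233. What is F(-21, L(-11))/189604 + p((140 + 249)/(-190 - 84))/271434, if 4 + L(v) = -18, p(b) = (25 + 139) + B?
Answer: 1694219/2144373839 ≈ 0.00079008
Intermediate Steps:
p(b) = -69 (p(b) = (25 + 139) - 233 = 164 - 233 = -69)
L(v) = -22 (L(v) = -4 - 18 = -22)
F(Q, r) = -9*r (F(Q, r) = r*(-9) = -9*r)
F(-21, L(-11))/189604 + p((140 + 249)/(-190 - 84))/271434 = -9*(-22)/189604 - 69/271434 = 198*(1/189604) - 69*1/271434 = 99/94802 - 23/90478 = 1694219/2144373839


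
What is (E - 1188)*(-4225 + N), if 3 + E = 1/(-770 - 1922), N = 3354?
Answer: 2792576683/2692 ≈ 1.0374e+6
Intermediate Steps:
E = -8077/2692 (E = -3 + 1/(-770 - 1922) = -3 + 1/(-2692) = -3 - 1/2692 = -8077/2692 ≈ -3.0004)
(E - 1188)*(-4225 + N) = (-8077/2692 - 1188)*(-4225 + 3354) = -3206173/2692*(-871) = 2792576683/2692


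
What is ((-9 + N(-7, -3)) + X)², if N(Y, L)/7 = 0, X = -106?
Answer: 13225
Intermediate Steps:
N(Y, L) = 0 (N(Y, L) = 7*0 = 0)
((-9 + N(-7, -3)) + X)² = ((-9 + 0) - 106)² = (-9 - 106)² = (-115)² = 13225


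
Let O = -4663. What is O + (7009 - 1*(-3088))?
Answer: 5434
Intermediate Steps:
O + (7009 - 1*(-3088)) = -4663 + (7009 - 1*(-3088)) = -4663 + (7009 + 3088) = -4663 + 10097 = 5434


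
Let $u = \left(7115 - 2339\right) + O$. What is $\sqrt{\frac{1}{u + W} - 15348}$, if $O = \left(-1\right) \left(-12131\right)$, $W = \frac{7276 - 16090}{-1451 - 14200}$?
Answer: $\frac{i \sqrt{119414069575880136783}}{88206757} \approx 123.89 i$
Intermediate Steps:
$W = \frac{2938}{5217}$ ($W = - \frac{8814}{-15651} = \left(-8814\right) \left(- \frac{1}{15651}\right) = \frac{2938}{5217} \approx 0.56316$)
$O = 12131$
$u = 16907$ ($u = \left(7115 - 2339\right) + 12131 = 4776 + 12131 = 16907$)
$\sqrt{\frac{1}{u + W} - 15348} = \sqrt{\frac{1}{16907 + \frac{2938}{5217}} - 15348} = \sqrt{\frac{1}{\frac{88206757}{5217}} - 15348} = \sqrt{\frac{5217}{88206757} - 15348} = \sqrt{- \frac{1353797301219}{88206757}} = \frac{i \sqrt{119414069575880136783}}{88206757}$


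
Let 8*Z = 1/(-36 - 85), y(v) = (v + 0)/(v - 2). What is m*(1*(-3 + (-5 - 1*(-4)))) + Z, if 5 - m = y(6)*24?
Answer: 120031/968 ≈ 124.00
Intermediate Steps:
y(v) = v/(-2 + v)
Z = -1/968 (Z = 1/(8*(-36 - 85)) = (⅛)/(-121) = (⅛)*(-1/121) = -1/968 ≈ -0.0010331)
m = -31 (m = 5 - 6/(-2 + 6)*24 = 5 - 6/4*24 = 5 - 6*(¼)*24 = 5 - 3*24/2 = 5 - 1*36 = 5 - 36 = -31)
m*(1*(-3 + (-5 - 1*(-4)))) + Z = -31*(-3 + (-5 - 1*(-4))) - 1/968 = -31*(-3 + (-5 + 4)) - 1/968 = -31*(-3 - 1) - 1/968 = -31*(-4) - 1/968 = 124 - 1/968 = 120031/968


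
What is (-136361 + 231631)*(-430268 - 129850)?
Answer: -53362441860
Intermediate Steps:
(-136361 + 231631)*(-430268 - 129850) = 95270*(-560118) = -53362441860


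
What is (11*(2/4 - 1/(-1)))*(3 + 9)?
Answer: 198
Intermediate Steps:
(11*(2/4 - 1/(-1)))*(3 + 9) = (11*(2*(1/4) - 1*(-1)))*12 = (11*(1/2 + 1))*12 = (11*(3/2))*12 = (33/2)*12 = 198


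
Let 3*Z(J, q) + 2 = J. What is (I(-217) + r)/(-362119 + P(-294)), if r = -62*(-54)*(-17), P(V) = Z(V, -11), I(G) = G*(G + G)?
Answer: -111786/1086653 ≈ -0.10287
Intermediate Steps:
Z(J, q) = -⅔ + J/3
I(G) = 2*G² (I(G) = G*(2*G) = 2*G²)
P(V) = -⅔ + V/3
r = -56916 (r = 3348*(-17) = -56916)
(I(-217) + r)/(-362119 + P(-294)) = (2*(-217)² - 56916)/(-362119 + (-⅔ + (⅓)*(-294))) = (2*47089 - 56916)/(-362119 + (-⅔ - 98)) = (94178 - 56916)/(-362119 - 296/3) = 37262/(-1086653/3) = 37262*(-3/1086653) = -111786/1086653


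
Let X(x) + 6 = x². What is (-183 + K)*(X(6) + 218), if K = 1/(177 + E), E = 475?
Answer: -7397530/163 ≈ -45384.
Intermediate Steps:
X(x) = -6 + x²
K = 1/652 (K = 1/(177 + 475) = 1/652 ≈ 0.0015337)
(-183 + K)*(X(6) + 218) = (-183 + 1/652)*((-6 + 6²) + 218) = -119315*((-6 + 36) + 218)/652 = -119315*(30 + 218)/652 = -119315/652*248 = -7397530/163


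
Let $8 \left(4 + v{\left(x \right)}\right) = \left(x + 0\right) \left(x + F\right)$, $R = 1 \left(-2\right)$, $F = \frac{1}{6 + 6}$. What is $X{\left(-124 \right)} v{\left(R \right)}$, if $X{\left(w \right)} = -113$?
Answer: $\frac{19097}{48} \approx 397.85$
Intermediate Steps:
$F = \frac{1}{12} \approx 0.083333$
$R = -2$
$v{\left(x \right)} = -4 + \frac{x \left(\frac{1}{12} + x\right)}{8}$ ($v{\left(x \right)} = -4 + \frac{\left(x + 0\right) \left(x + \frac{1}{12}\right)}{8} = -4 + \frac{x \left(\frac{1}{12} + x\right)}{8}$)
$X{\left(-124 \right)} v{\left(R \right)} = - 113 \left(-4 + \frac{\left(-2\right)^{2}}{8} + \frac{1}{96} \left(-2\right)\right) = - 113 \left(-4 + \frac{1}{8} \cdot 4 - \frac{1}{48}\right) = - 113 \left(-4 + \frac{1}{2} - \frac{1}{48}\right) = \left(-113\right) \left(- \frac{169}{48}\right) = \frac{19097}{48}$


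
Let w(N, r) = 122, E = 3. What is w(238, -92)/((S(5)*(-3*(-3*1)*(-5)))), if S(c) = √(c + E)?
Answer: -61*√2/90 ≈ -0.95852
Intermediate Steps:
S(c) = √(3 + c) (S(c) = √(c + 3) = √(3 + c))
w(238, -92)/((S(5)*(-3*(-3*1)*(-5)))) = 122/((√(3 + 5)*(-3*(-3*1)*(-5)))) = 122/((√8*(-(-9)*(-5)))) = 122/(((2*√2)*(-3*15))) = 122/(((2*√2)*(-45))) = 122/((-90*√2)) = 122*(-√2/180) = -61*√2/90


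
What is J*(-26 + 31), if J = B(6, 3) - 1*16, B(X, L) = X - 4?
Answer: -70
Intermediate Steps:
B(X, L) = -4 + X
J = -14 (J = (-4 + 6) - 1*16 = 2 - 16 = -14)
J*(-26 + 31) = -14*(-26 + 31) = -14*5 = -70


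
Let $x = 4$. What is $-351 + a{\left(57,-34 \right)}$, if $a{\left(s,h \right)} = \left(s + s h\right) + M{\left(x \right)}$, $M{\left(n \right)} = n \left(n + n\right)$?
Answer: $-2200$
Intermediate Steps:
$M{\left(n \right)} = 2 n^{2}$ ($M{\left(n \right)} = n 2 n = 2 n^{2}$)
$a{\left(s,h \right)} = 32 + s + h s$ ($a{\left(s,h \right)} = \left(s + s h\right) + 2 \cdot 4^{2} = \left(s + h s\right) + 2 \cdot 16 = \left(s + h s\right) + 32 = 32 + s + h s$)
$-351 + a{\left(57,-34 \right)} = -351 + \left(32 + 57 - 1938\right) = -351 - 1849 = -2200$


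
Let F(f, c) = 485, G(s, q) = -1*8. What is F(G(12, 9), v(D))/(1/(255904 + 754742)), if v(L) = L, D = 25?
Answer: 490163310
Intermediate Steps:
G(s, q) = -8
F(G(12, 9), v(D))/(1/(255904 + 754742)) = 485/(1/(255904 + 754742)) = 485/(1/1010646) = 485*1010646 = 490163310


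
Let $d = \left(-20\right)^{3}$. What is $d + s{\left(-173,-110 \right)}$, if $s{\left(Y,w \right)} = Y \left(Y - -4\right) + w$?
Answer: $21127$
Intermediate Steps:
$s{\left(Y,w \right)} = w + Y \left(4 + Y\right)$ ($s{\left(Y,w \right)} = Y \left(Y + 4\right) + w = Y \left(4 + Y\right) + w = w + Y \left(4 + Y\right)$)
$d = -8000$
$d + s{\left(-173,-110 \right)} = -8000 + \left(-110 + \left(-173\right)^{2} + 4 \left(-173\right)\right) = -8000 - -29127 = -8000 + 29127 = 21127$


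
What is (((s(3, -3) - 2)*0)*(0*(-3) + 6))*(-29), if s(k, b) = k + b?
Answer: 0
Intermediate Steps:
s(k, b) = b + k
(((s(3, -3) - 2)*0)*(0*(-3) + 6))*(-29) = ((((-3 + 3) - 2)*0)*(0*(-3) + 6))*(-29) = (((0 - 2)*0)*(0 + 6))*(-29) = (-2*0*6)*(-29) = (0*6)*(-29) = 0*(-29) = 0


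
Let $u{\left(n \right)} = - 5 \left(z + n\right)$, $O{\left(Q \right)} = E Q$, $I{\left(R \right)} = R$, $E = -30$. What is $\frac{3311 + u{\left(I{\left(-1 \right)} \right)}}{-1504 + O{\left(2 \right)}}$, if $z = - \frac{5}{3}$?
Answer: $- \frac{9973}{4692} \approx -2.1255$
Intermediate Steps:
$z = - \frac{5}{3}$ ($z = \left(-5\right) \frac{1}{3} = - \frac{5}{3} \approx -1.6667$)
$O{\left(Q \right)} = - 30 Q$
$u{\left(n \right)} = \frac{25}{3} - 5 n$ ($u{\left(n \right)} = - 5 \left(- \frac{5}{3} + n\right) = \frac{25}{3} - 5 n$)
$\frac{3311 + u{\left(I{\left(-1 \right)} \right)}}{-1504 + O{\left(2 \right)}} = \frac{3311 + \left(\frac{25}{3} - -5\right)}{-1504 - 60} = \frac{3311 + \left(\frac{25}{3} + 5\right)}{-1504 - 60} = \frac{3311 + \frac{40}{3}}{-1564} = \frac{9973}{3} \left(- \frac{1}{1564}\right) = - \frac{9973}{4692}$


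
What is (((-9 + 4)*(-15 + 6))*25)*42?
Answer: 47250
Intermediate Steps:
(((-9 + 4)*(-15 + 6))*25)*42 = (-5*(-9)*25)*42 = (45*25)*42 = 1125*42 = 47250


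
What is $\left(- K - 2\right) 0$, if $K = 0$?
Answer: $0$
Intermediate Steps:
$\left(- K - 2\right) 0 = \left(\left(-1\right) 0 - 2\right) 0 = \left(0 - 2\right) 0 = \left(-2\right) 0 = 0$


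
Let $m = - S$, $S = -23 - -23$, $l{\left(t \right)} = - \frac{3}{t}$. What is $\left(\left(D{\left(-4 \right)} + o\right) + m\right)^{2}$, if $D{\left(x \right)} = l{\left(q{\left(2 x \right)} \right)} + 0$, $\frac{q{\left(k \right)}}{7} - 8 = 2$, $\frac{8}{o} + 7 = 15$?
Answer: $\frac{4489}{4900} \approx 0.91612$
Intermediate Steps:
$o = 1$ ($o = \frac{8}{-7 + 15} = \frac{8}{8} = 8 \cdot \frac{1}{8} = 1$)
$q{\left(k \right)} = 70$ ($q{\left(k \right)} = 56 + 7 \cdot 2 = 56 + 14 = 70$)
$D{\left(x \right)} = - \frac{3}{70}$ ($D{\left(x \right)} = - \frac{3}{70} + 0 = - \frac{3}{70}$)
$S = 0$ ($S = -23 + 23 = 0$)
$m = 0$ ($m = \left(-1\right) 0 = 0$)
$\left(\left(D{\left(-4 \right)} + o\right) + m\right)^{2} = \left(\left(- \frac{3}{70} + 1\right) + 0\right)^{2} = \left(\frac{67}{70} + 0\right)^{2} = \left(\frac{67}{70}\right)^{2} = \frac{4489}{4900}$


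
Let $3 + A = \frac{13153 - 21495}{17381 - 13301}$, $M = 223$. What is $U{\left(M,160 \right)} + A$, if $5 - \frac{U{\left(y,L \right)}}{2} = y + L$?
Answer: $- \frac{1552531}{2040} \approx -761.04$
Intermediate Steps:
$U{\left(y,L \right)} = 10 - 2 L - 2 y$ ($U{\left(y,L \right)} = 10 - 2 \left(y + L\right) = 10 - 2 \left(L + y\right) = 10 - \left(2 L + 2 y\right) = 10 - 2 L - 2 y$)
$A = - \frac{10291}{2040}$ ($A = -3 + \frac{13153 - 21495}{17381 - 13301} = -3 - \frac{8342}{4080} = -3 - \frac{4171}{2040} = - \frac{10291}{2040} \approx -5.0446$)
$U{\left(M,160 \right)} + A = \left(10 - 320 - 446\right) - \frac{10291}{2040} = -756 - \frac{10291}{2040} = - \frac{1552531}{2040}$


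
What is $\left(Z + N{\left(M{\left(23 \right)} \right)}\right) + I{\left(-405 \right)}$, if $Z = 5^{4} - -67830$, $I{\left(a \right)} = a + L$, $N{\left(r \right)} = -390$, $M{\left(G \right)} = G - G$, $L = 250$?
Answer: $67910$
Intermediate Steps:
$M{\left(G \right)} = 0$
$I{\left(a \right)} = 250 + a$ ($I{\left(a \right)} = a + 250 = 250 + a$)
$Z = 68455$ ($Z = 625 + 67830 = 68455$)
$\left(Z + N{\left(M{\left(23 \right)} \right)}\right) + I{\left(-405 \right)} = \left(68455 - 390\right) + \left(250 - 405\right) = 68065 - 155 = 67910$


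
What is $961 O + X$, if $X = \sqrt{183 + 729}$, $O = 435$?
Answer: $418035 + 4 \sqrt{57} \approx 4.1807 \cdot 10^{5}$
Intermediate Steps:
$X = 4 \sqrt{57}$ ($X = \sqrt{912} = 4 \sqrt{57} \approx 30.199$)
$961 O + X = 961 \cdot 435 + 4 \sqrt{57} = 418035 + 4 \sqrt{57}$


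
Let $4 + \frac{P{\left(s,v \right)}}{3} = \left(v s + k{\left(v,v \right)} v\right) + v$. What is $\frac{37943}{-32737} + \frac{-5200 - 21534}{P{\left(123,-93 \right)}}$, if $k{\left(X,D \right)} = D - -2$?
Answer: $\frac{27652339}{15884337} \approx 1.7409$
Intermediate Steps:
$k{\left(X,D \right)} = 2 + D$ ($k{\left(X,D \right)} = D + 2 = 2 + D$)
$P{\left(s,v \right)} = -12 + 3 v + 3 s v + 3 v \left(2 + v\right)$ ($P{\left(s,v \right)} = -12 + 3 \left(\left(v s + \left(2 + v\right) v\right) + v\right) = -12 + 3 \left(\left(s v + v \left(2 + v\right)\right) + v\right) = -12 + 3 \left(v + s v + v \left(2 + v\right)\right) = -12 + \left(3 v + 3 s v + 3 v \left(2 + v\right)\right) = -12 + 3 v + 3 s v + 3 v \left(2 + v\right)$)
$\frac{37943}{-32737} + \frac{-5200 - 21534}{P{\left(123,-93 \right)}} = \frac{37943}{-32737} + \frac{-5200 - 21534}{-12 + 3 \left(-93\right) + 3 \cdot 123 \left(-93\right) + 3 \left(-93\right) \left(2 - 93\right)} = 37943 \left(- \frac{1}{32737}\right) - \frac{26734}{-12 - 279 - 34317 + 3 \left(-93\right) \left(-91\right)} = - \frac{1997}{1723} - \frac{26734}{-12 - 279 - 34317 + 25389} = - \frac{1997}{1723} - \frac{26734}{-9219} = - \frac{1997}{1723} - - \frac{26734}{9219} = - \frac{1997}{1723} + \frac{26734}{9219} = \frac{27652339}{15884337}$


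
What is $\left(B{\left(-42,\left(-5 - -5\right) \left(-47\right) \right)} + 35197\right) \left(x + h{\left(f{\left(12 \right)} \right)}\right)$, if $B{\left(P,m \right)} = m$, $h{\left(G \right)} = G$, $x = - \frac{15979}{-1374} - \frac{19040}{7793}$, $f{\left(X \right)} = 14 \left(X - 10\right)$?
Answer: $\frac{14014589514551}{10707582} \approx 1.3088 \cdot 10^{6}$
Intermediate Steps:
$f{\left(X \right)} = -140 + 14 X$ ($f{\left(X \right)} = 14 \left(-10 + X\right) = -140 + 14 X$)
$x = \frac{98363387}{10707582}$ ($x = \left(-15979\right) \left(- \frac{1}{1374}\right) - \frac{19040}{7793} = \frac{15979}{1374} - \frac{19040}{7793} = \frac{98363387}{10707582} \approx 9.1863$)
$\left(B{\left(-42,\left(-5 - -5\right) \left(-47\right) \right)} + 35197\right) \left(x + h{\left(f{\left(12 \right)} \right)}\right) = \left(\left(-5 - -5\right) \left(-47\right) + 35197\right) \left(\frac{98363387}{10707582} + \left(-140 + 14 \cdot 12\right)\right) = \left(\left(-5 + 5\right) \left(-47\right) + 35197\right) \left(\frac{98363387}{10707582} + \left(-140 + 168\right)\right) = \left(0 \left(-47\right) + 35197\right) \left(\frac{98363387}{10707582} + 28\right) = \left(0 + 35197\right) \frac{398175683}{10707582} = 35197 \cdot \frac{398175683}{10707582} = \frac{14014589514551}{10707582}$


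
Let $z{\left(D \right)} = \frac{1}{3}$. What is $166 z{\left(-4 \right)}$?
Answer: $\frac{166}{3} \approx 55.333$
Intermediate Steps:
$z{\left(D \right)} = \frac{1}{3}$
$166 z{\left(-4 \right)} = 166 \cdot \frac{1}{3} = \frac{166}{3}$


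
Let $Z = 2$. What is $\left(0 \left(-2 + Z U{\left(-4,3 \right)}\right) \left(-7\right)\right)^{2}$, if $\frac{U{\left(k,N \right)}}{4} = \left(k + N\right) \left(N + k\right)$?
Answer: $0$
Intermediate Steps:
$U{\left(k,N \right)} = 4 \left(N + k\right)^{2}$ ($U{\left(k,N \right)} = 4 \left(k + N\right) \left(N + k\right) = 4 \left(N + k\right) \left(N + k\right) = 4 \left(N + k\right)^{2}$)
$\left(0 \left(-2 + Z U{\left(-4,3 \right)}\right) \left(-7\right)\right)^{2} = \left(0 \left(-2 + 2 \cdot 4 \left(3 - 4\right)^{2}\right) \left(-7\right)\right)^{2} = \left(0 \left(-2 + 2 \cdot 4 \left(-1\right)^{2}\right) \left(-7\right)\right)^{2} = \left(0 \left(-2 + 2 \cdot 4 \cdot 1\right) \left(-7\right)\right)^{2} = \left(0 \left(-2 + 2 \cdot 4\right) \left(-7\right)\right)^{2} = \left(0 \left(-2 + 8\right) \left(-7\right)\right)^{2} = \left(0 \cdot 6 \left(-7\right)\right)^{2} = \left(0 \left(-7\right)\right)^{2} = 0^{2} = 0$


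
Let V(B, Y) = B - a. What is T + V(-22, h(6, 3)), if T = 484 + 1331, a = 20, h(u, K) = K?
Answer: 1773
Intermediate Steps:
V(B, Y) = -20 + B (V(B, Y) = B - 1*20 = B - 20 = -20 + B)
T = 1815
T + V(-22, h(6, 3)) = 1815 + (-20 - 22) = 1815 - 42 = 1773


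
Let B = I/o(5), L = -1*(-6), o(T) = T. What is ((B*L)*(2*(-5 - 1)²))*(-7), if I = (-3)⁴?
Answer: -244944/5 ≈ -48989.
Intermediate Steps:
I = 81
L = 6
B = 81/5 ≈ 16.200
((B*L)*(2*(-5 - 1)²))*(-7) = (((81/5)*6)*(2*(-5 - 1)²))*(-7) = (486*(2*(-6)²)/5)*(-7) = (486*(2*36)/5)*(-7) = ((486/5)*72)*(-7) = (34992/5)*(-7) = -244944/5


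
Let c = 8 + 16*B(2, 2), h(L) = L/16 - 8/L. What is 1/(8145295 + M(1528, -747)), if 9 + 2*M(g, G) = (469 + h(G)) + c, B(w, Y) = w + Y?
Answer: 23904/194710932263 ≈ 1.2277e-7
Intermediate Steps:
B(w, Y) = Y + w
h(L) = -8/L + L/16 (h(L) = L*(1/16) - 8/L = L/16 - 8/L = -8/L + L/16)
c = 72 (c = 8 + 16*(2 + 2) = 8 + 16*4 = 8 + 64 = 72)
M(g, G) = 266 - 4/G + G/32 (M(g, G) = -9/2 + ((469 + (-8/G + G/16)) + 72)/2 = -9/2 + ((469 - 8/G + G/16) + 72)/2 = -9/2 + (541 - 8/G + G/16)/2 = -9/2 + (541/2 - 4/G + G/32) = 266 - 4/G + G/32)
1/(8145295 + M(1528, -747)) = 1/(8145295 + (266 - 4/(-747) + (1/32)*(-747))) = 1/(8145295 + (266 - 4*(-1/747) - 747/32)) = 1/(8145295 + (266 + 4/747 - 747/32)) = 1/(8145295 + 5800583/23904) = 1/(194710932263/23904) = 23904/194710932263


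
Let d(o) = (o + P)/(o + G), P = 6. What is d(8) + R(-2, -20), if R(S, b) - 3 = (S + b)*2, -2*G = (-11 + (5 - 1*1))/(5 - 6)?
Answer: -341/9 ≈ -37.889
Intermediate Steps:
G = -7/2 (G = -(-11 + (5 - 1*1))/(2*(5 - 6)) = -(-11 + (5 - 1))/(2*(-1)) = -(-11 + 4)*(-1)/2 = -(-7)*(-1)/2 = -½*7 = -7/2 ≈ -3.5000)
R(S, b) = 3 + 2*S + 2*b (R(S, b) = 3 + (S + b)*2 = 3 + (2*S + 2*b) = 3 + 2*S + 2*b)
d(o) = (6 + o)/(-7/2 + o) (d(o) = (o + 6)/(o - 7/2) = (6 + o)/(-7/2 + o))
d(8) + R(-2, -20) = 2*(6 + 8)/(-7 + 2*8) + (3 + 2*(-2) + 2*(-20)) = 2*14/(-7 + 16) + (3 - 4 - 40) = 2*14/9 - 41 = 2*(⅑)*14 - 41 = 28/9 - 41 = -341/9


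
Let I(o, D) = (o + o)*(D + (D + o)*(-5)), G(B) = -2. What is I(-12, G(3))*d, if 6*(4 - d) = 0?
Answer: -6528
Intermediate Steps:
d = 4 (d = 4 - ⅙*0 = 4 + 0 = 4)
I(o, D) = 2*o*(-5*o - 4*D) (I(o, D) = (2*o)*(D + (-5*D - 5*o)) = (2*o)*(-5*o - 4*D) = 2*o*(-5*o - 4*D))
I(-12, G(3))*d = -2*(-12)*(4*(-2) + 5*(-12))*4 = -2*(-12)*(-8 - 60)*4 = -2*(-12)*(-68)*4 = -1632*4 = -6528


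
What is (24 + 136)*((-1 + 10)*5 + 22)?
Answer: 10720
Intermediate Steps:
(24 + 136)*((-1 + 10)*5 + 22) = 160*(9*5 + 22) = 160*(45 + 22) = 160*67 = 10720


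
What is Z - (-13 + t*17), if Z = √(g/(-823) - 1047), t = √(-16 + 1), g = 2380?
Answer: 13 - 17*I*√15 + 11*I*√5877043/823 ≈ 13.0 - 33.439*I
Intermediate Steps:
t = I*√15 (t = √(-15) = I*√15 ≈ 3.873*I)
Z = 11*I*√5877043/823 (Z = √(2380/(-823) - 1047) = √(2380*(-1/823) - 1047) = √(-2380/823 - 1047) = √(-864061/823) = 11*I*√5877043/823 ≈ 32.402*I)
Z - (-13 + t*17) = 11*I*√5877043/823 - (-13 + (I*√15)*17) = 11*I*√5877043/823 - (-13 + 17*I*√15) = 11*I*√5877043/823 + (13 - 17*I*√15) = 13 - 17*I*√15 + 11*I*√5877043/823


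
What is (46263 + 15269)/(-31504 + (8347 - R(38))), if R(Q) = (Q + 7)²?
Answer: -30766/12591 ≈ -2.4435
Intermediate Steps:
R(Q) = (7 + Q)²
(46263 + 15269)/(-31504 + (8347 - R(38))) = (46263 + 15269)/(-31504 + (8347 - (7 + 38)²)) = 61532/(-31504 + (8347 - 1*45²)) = 61532/(-31504 + (8347 - 1*2025)) = 61532/(-31504 + (8347 - 2025)) = 61532/(-31504 + 6322) = 61532/(-25182) = 61532*(-1/25182) = -30766/12591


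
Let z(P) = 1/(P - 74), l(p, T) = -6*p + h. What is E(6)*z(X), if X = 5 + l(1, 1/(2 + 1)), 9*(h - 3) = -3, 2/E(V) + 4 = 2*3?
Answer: -3/217 ≈ -0.013825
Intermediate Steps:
E(V) = 1 (E(V) = 2/(-4 + 2*3) = 2/(-4 + 6) = 2/2 = 2*(½) = 1)
h = 8/3 (h = 3 + (⅑)*(-3) = 3 - ⅓ = 8/3 ≈ 2.6667)
l(p, T) = 8/3 - 6*p (l(p, T) = -6*p + 8/3 = 8/3 - 6*p)
X = 5/3 (X = 5 + (8/3 - 6*1) = 5 + (8/3 - 6) = 5 - 10/3 = 5/3 ≈ 1.6667)
z(P) = 1/(-74 + P)
E(6)*z(X) = 1/(-74 + 5/3) = 1/(-217/3) = 1*(-3/217) = -3/217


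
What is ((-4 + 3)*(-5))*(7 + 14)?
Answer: 105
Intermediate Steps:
((-4 + 3)*(-5))*(7 + 14) = -1*(-5)*21 = 5*21 = 105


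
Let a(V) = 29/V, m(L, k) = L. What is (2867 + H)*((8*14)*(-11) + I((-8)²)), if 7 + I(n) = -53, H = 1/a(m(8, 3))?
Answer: -107431092/29 ≈ -3.7045e+6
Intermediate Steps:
H = 8/29 (H = 1/(29/8) = 8/29 ≈ 0.27586)
I(n) = -60 (I(n) = -7 - 53 = -60)
(2867 + H)*((8*14)*(-11) + I((-8)²)) = (2867 + 8/29)*((8*14)*(-11) - 60) = 83151*(112*(-11) - 60)/29 = 83151*(-1232 - 60)/29 = (83151/29)*(-1292) = -107431092/29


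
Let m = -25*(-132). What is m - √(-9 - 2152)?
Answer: 3300 - I*√2161 ≈ 3300.0 - 46.487*I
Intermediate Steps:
m = 3300
m - √(-9 - 2152) = 3300 - √(-9 - 2152) = 3300 - √(-2161) = 3300 - I*√2161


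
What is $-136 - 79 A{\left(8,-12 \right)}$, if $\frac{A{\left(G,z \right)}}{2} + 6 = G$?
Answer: $-452$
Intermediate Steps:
$A{\left(G,z \right)} = -12 + 2 G$
$-136 - 79 A{\left(8,-12 \right)} = -136 - 79 \left(-12 + 2 \cdot 8\right) = -136 - 79 \left(-12 + 16\right) = -136 - 316 = -452$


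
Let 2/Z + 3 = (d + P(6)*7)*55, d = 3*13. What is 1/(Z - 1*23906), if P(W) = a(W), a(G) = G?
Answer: -2226/53214755 ≈ -4.1831e-5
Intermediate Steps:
d = 39
P(W) = W
Z = 1/2226 (Z = 2/(-3 + (39 + 6*7)*55) = 2/(-3 + (39 + 42)*55) = 2/(-3 + 81*55) = 2/(-3 + 4455) = 2/4452 = 2*(1/4452) = 1/2226 ≈ 0.00044924)
1/(Z - 1*23906) = 1/(1/2226 - 1*23906) = 1/(1/2226 - 23906) = 1/(-53214755/2226) = -2226/53214755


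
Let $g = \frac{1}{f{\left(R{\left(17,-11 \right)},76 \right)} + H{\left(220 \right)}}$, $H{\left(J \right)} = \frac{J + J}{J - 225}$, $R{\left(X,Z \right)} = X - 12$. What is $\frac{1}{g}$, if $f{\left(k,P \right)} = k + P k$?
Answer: $297$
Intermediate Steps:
$R{\left(X,Z \right)} = -12 + X$
$H{\left(J \right)} = \frac{2 J}{-225 + J}$
$g = \frac{1}{297}$ ($g = \frac{1}{\left(-12 + 17\right) \left(1 + 76\right) + 2 \cdot 220 \frac{1}{-225 + 220}} = \frac{1}{5 \cdot 77 + 2 \cdot 220 \frac{1}{-5}} = \frac{1}{385 + 2 \cdot 220 \left(- \frac{1}{5}\right)} = \frac{1}{385 - 88} = \frac{1}{297} \approx 0.003367$)
$\frac{1}{g} = \frac{1}{\frac{1}{297}} = 297$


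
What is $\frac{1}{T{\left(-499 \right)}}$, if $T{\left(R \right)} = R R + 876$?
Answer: $\frac{1}{249877} \approx 4.002 \cdot 10^{-6}$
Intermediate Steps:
$T{\left(R \right)} = 876 + R^{2}$ ($T{\left(R \right)} = R^{2} + 876 = 876 + R^{2}$)
$\frac{1}{T{\left(-499 \right)}} = \frac{1}{876 + \left(-499\right)^{2}} = \frac{1}{876 + 249001} = \frac{1}{249877}$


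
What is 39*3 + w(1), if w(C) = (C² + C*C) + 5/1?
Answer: 124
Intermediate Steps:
w(C) = 5 + 2*C² (w(C) = (C² + C²) + 5*1 = 2*C² + 5 = 5 + 2*C²)
39*3 + w(1) = 39*3 + (5 + 2*1²) = 117 + (5 + 2*1) = 117 + (5 + 2) = 117 + 7 = 124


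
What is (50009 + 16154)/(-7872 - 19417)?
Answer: -66163/27289 ≈ -2.4245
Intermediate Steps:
(50009 + 16154)/(-7872 - 19417) = 66163/(-27289) = 66163*(-1/27289) = -66163/27289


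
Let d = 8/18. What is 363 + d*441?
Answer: 559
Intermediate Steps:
d = 4/9 (d = 8*(1/18) = 4/9 ≈ 0.44444)
363 + d*441 = 363 + (4/9)*441 = 363 + 196 = 559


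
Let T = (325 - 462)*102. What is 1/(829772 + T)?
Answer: 1/815798 ≈ 1.2258e-6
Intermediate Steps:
T = -13974 (T = -137*102 = -13974)
1/(829772 + T) = 1/(829772 - 13974) = 1/815798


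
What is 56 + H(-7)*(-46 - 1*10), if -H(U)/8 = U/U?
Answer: 504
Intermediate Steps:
H(U) = -8 (H(U) = -8*U/U = -8*1 = -8)
56 + H(-7)*(-46 - 1*10) = 56 - 8*(-46 - 1*10) = 56 - 8*(-46 - 10) = 56 - 8*(-56) = 56 + 448 = 504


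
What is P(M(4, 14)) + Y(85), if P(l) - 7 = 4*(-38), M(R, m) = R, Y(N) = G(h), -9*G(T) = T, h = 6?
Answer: -437/3 ≈ -145.67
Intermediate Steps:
G(T) = -T/9
Y(N) = -⅔ (Y(N) = -⅑*6 = -⅔)
P(l) = -145 (P(l) = 7 + 4*(-38) = 7 - 152 = -145)
P(M(4, 14)) + Y(85) = -145 - ⅔ = -437/3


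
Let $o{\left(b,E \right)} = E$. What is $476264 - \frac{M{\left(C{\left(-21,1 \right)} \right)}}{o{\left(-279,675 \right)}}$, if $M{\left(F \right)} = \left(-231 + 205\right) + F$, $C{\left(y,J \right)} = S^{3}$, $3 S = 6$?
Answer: $\frac{35719802}{75} \approx 4.7626 \cdot 10^{5}$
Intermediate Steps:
$S = 2$ ($S = \frac{1}{3} \cdot 6 = 2$)
$C{\left(y,J \right)} = 8$ ($C{\left(y,J \right)} = 2^{3} = 8$)
$M{\left(F \right)} = -26 + F$
$476264 - \frac{M{\left(C{\left(-21,1 \right)} \right)}}{o{\left(-279,675 \right)}} = 476264 - \frac{-26 + 8}{675} = 476264 - \left(-18\right) \frac{1}{675} = 476264 - - \frac{2}{75} = 476264 + \frac{2}{75} = \frac{35719802}{75}$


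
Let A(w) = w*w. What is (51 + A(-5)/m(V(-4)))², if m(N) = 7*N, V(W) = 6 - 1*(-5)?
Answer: 15618304/5929 ≈ 2634.2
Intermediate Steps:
A(w) = w²
V(W) = 11 (V(W) = 6 + 5 = 11)
(51 + A(-5)/m(V(-4)))² = (51 + (-5)²/((7*11)))² = (51 + 25/77)² = (3952/77)² = 15618304/5929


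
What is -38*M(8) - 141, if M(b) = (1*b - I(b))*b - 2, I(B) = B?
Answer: -65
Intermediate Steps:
M(b) = -2 (M(b) = (1*b - b)*b - 2 = (b - b)*b - 2 = 0*b - 2 = 0 - 2 = -2)
-38*M(8) - 141 = -38*(-2) - 141 = 76 - 141 = -65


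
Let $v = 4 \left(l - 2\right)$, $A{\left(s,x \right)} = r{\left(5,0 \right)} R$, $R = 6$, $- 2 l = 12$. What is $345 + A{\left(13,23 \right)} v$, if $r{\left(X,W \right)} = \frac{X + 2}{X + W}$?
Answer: $\frac{381}{5} \approx 76.2$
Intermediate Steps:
$l = -6$ ($l = \left(- \frac{1}{2}\right) 12 = -6$)
$r{\left(X,W \right)} = \frac{2 + X}{W + X}$
$A{\left(s,x \right)} = \frac{42}{5}$ ($A{\left(s,x \right)} = \frac{2 + 5}{0 + 5} \cdot 6 = \frac{1}{5} \cdot 7 \cdot 6 = \frac{7}{5} \cdot 6 = \frac{42}{5}$)
$v = -32$ ($v = 4 \left(-6 - 2\right) = 4 \left(-8\right) = -32$)
$345 + A{\left(13,23 \right)} v = 345 + \frac{42}{5} \left(-32\right) = 345 - \frac{1344}{5} = \frac{381}{5}$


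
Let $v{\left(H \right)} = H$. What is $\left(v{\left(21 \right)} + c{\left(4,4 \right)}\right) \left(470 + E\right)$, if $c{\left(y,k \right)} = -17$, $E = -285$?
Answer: $740$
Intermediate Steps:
$\left(v{\left(21 \right)} + c{\left(4,4 \right)}\right) \left(470 + E\right) = \left(21 - 17\right) \left(470 - 285\right) = 4 \cdot 185 = 740$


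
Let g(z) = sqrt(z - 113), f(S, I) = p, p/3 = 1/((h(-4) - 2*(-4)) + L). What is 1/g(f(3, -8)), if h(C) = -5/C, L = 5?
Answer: -I*sqrt(40717)/2143 ≈ -0.09416*I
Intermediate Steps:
p = 4/19 (p = 3/((-5/(-4) - 2*(-4)) + 5) = 3/((-5*(-1/4) + 8) + 5) = 3/((5/4 + 8) + 5) = 3/(37/4 + 5) = 3/(57/4) = 3*(4/57) = 4/19 ≈ 0.21053)
f(S, I) = 4/19
g(z) = sqrt(-113 + z)
1/g(f(3, -8)) = 1/(sqrt(-113 + 4/19)) = 1/(sqrt(-2143/19)) = 1/(I*sqrt(40717)/19) = -I*sqrt(40717)/2143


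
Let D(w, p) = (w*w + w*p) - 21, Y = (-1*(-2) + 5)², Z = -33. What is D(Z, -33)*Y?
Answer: 105693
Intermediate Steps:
Y = 49 (Y = (2 + 5)² = 7² = 49)
D(w, p) = -21 + w² + p*w (D(w, p) = (w² + p*w) - 21 = -21 + w² + p*w)
D(Z, -33)*Y = (-21 + (-33)² - 33*(-33))*49 = (-21 + 1089 + 1089)*49 = 2157*49 = 105693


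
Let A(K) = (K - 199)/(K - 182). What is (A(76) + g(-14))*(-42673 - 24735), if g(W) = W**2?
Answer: -704379896/53 ≈ -1.3290e+7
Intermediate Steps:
A(K) = (-199 + K)/(-182 + K)
(A(76) + g(-14))*(-42673 - 24735) = ((-199 + 76)/(-182 + 76) + (-14)**2)*(-42673 - 24735) = (-123/(-106) + 196)*(-67408) = (-1/106*(-123) + 196)*(-67408) = (123/106 + 196)*(-67408) = (20899/106)*(-67408) = -704379896/53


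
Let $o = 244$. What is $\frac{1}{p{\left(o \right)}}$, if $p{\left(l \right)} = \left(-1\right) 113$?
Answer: $- \frac{1}{113} \approx -0.0088496$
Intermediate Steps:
$p{\left(l \right)} = -113$
$\frac{1}{p{\left(o \right)}} = \frac{1}{-113} = - \frac{1}{113}$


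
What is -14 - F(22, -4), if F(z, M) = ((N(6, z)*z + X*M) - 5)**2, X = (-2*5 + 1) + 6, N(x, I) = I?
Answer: -241095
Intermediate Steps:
X = -3 (X = (-10 + 1) + 6 = -9 + 6 = -3)
F(z, M) = (-5 + z**2 - 3*M)**2 (F(z, M) = ((z*z - 3*M) - 5)**2 = ((z**2 - 3*M) - 5)**2 = (-5 + z**2 - 3*M)**2)
-14 - F(22, -4) = -14 - (-5 + 22**2 - 3*(-4))**2 = -14 - (-5 + 484 + 12)**2 = -14 - 1*491**2 = -14 - 1*241081 = -14 - 241081 = -241095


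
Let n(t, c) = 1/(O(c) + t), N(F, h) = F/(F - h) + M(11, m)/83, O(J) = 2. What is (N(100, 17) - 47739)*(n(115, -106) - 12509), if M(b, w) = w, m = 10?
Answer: 5798925250304/9711 ≈ 5.9715e+8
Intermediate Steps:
N(F, h) = 10/83 + F/(F - h) (N(F, h) = F/(F - h) + 10/83 = 10/83 + F/(F - h))
n(t, c) = 1/(2 + t)
(N(100, 17) - 47739)*(n(115, -106) - 12509) = ((-10*17 + 93*100)/(83*(100 - 1*17)) - 47739)*(1/(2 + 115) - 12509) = ((-170 + 9300)/(83*(100 - 17)) - 47739)*(1/117 - 12509) = ((1/83)*9130/83 - 47739)*(1/117 - 12509) = ((1/83)*(1/83)*9130 - 47739)*(-1463552/117) = (110/83 - 47739)*(-1463552/117) = -3962227/83*(-1463552/117) = 5798925250304/9711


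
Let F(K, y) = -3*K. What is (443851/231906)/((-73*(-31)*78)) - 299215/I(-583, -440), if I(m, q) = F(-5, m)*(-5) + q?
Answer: 23783035396255/40934655684 ≈ 581.00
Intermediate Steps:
I(m, q) = -75 + q (I(m, q) = -3*(-5)*(-5) + q = 15*(-5) + q = -75 + q)
(443851/231906)/((-73*(-31)*78)) - 299215/I(-583, -440) = (443851/231906)/((-73*(-31)*78)) - 299215/(-75 - 440) = (443851*(1/231906))/((2263*78)) - 299215/(-515) = (443851/231906)/176514 - 299215*(-1/515) = (443851/231906)*(1/176514) + 581 = 443851/40934655684 + 581 = 23783035396255/40934655684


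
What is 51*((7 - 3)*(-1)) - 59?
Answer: -263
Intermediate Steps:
51*((7 - 3)*(-1)) - 59 = 51*(4*(-1)) - 59 = 51*(-4) - 59 = -204 - 59 = -263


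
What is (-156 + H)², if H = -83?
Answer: 57121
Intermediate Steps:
(-156 + H)² = (-156 - 83)² = (-239)² = 57121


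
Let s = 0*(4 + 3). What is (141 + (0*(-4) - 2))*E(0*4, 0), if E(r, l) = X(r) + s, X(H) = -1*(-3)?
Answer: 417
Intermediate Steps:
X(H) = 3
s = 0 (s = 0*7 = 0)
E(r, l) = 3 (E(r, l) = 3 + 0 = 3)
(141 + (0*(-4) - 2))*E(0*4, 0) = (141 + (0*(-4) - 2))*3 = (141 + (0 - 2))*3 = (141 - 2)*3 = 139*3 = 417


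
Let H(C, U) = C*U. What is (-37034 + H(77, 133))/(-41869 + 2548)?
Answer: 2977/4369 ≈ 0.68139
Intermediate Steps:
(-37034 + H(77, 133))/(-41869 + 2548) = (-37034 + 77*133)/(-41869 + 2548) = (-37034 + 10241)/(-39321) = -26793*(-1/39321) = 2977/4369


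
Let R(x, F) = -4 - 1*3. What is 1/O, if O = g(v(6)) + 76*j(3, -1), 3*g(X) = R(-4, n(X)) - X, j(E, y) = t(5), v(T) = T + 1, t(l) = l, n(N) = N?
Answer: 3/1126 ≈ 0.0026643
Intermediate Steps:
R(x, F) = -7 (R(x, F) = -4 - 3 = -7)
v(T) = 1 + T
j(E, y) = 5
g(X) = -7/3 - X/3 (g(X) = (-7 - X)/3 = -7/3 - X/3)
O = 1126/3 (O = (-7/3 - (1 + 6)/3) + 76*5 = (-7/3 - 1/3*7) + 380 = (-7/3 - 7/3) + 380 = -14/3 + 380 = 1126/3 ≈ 375.33)
1/O = 1/(1126/3) = 3/1126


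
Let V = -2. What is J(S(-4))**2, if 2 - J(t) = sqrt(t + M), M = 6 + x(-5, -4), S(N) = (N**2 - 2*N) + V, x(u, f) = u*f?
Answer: 52 - 16*sqrt(3) ≈ 24.287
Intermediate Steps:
x(u, f) = f*u
S(N) = -2 + N**2 - 2*N (S(N) = (N**2 - 2*N) - 2 = -2 + N**2 - 2*N)
M = 26 (M = 6 - 4*(-5) = 6 + 20 = 26)
J(t) = 2 - sqrt(26 + t) (J(t) = 2 - sqrt(t + 26) = 2 - sqrt(26 + t))
J(S(-4))**2 = (2 - sqrt(26 + (-2 + (-4)**2 - 2*(-4))))**2 = (2 - sqrt(26 + (-2 + 16 + 8)))**2 = (2 - sqrt(26 + 22))**2 = (2 - sqrt(48))**2 = (2 - 4*sqrt(3))**2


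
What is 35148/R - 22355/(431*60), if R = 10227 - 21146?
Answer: -230604305/56473068 ≈ -4.0834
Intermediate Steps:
R = -10919
35148/R - 22355/(431*60) = 35148/(-10919) - 22355/(431*60) = 35148*(-1/10919) - 22355/25860 = -35148/10919 - 22355*1/25860 = -35148/10919 - 4471/5172 = -230604305/56473068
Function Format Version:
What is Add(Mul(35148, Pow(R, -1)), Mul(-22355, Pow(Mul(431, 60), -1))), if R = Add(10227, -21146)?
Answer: Rational(-230604305, 56473068) ≈ -4.0834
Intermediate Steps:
R = -10919
Add(Mul(35148, Pow(R, -1)), Mul(-22355, Pow(Mul(431, 60), -1))) = Add(Mul(35148, Pow(-10919, -1)), Mul(-22355, Pow(Mul(431, 60), -1))) = Add(Mul(35148, Rational(-1, 10919)), Mul(-22355, Pow(25860, -1))) = Add(Rational(-35148, 10919), Mul(-22355, Rational(1, 25860))) = Add(Rational(-35148, 10919), Rational(-4471, 5172)) = Rational(-230604305, 56473068)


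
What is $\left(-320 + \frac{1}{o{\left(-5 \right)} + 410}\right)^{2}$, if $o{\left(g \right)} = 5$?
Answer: $\frac{17635574401}{172225} \approx 1.024 \cdot 10^{5}$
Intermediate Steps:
$\left(-320 + \frac{1}{o{\left(-5 \right)} + 410}\right)^{2} = \left(-320 + \frac{1}{5 + 410}\right)^{2} = \left(-320 + \frac{1}{415}\right)^{2} = \left(- \frac{132799}{415}\right)^{2} = \frac{17635574401}{172225}$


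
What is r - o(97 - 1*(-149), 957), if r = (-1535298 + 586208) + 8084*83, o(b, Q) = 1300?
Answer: -279418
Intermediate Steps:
r = -278118 (r = -949090 + 670972 = -278118)
r - o(97 - 1*(-149), 957) = -278118 - 1*1300 = -278118 - 1300 = -279418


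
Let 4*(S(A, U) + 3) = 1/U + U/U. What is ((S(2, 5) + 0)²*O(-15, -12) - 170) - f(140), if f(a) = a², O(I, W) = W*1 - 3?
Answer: -397587/20 ≈ -19879.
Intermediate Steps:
S(A, U) = -11/4 + 1/(4*U) (S(A, U) = -3 + (1/U + U/U)/4 = -3 + (1/U + 1)/4 = -3 + (1 + 1/U)/4 = -3 + (¼ + 1/(4*U)) = -11/4 + 1/(4*U))
O(I, W) = -3 + W (O(I, W) = W - 3 = -3 + W)
((S(2, 5) + 0)²*O(-15, -12) - 170) - f(140) = (((¼)*(1 - 11*5)/5 + 0)²*(-3 - 12) - 170) - 1*140² = (((¼)*(⅕)*(1 - 55) + 0)²*(-15) - 170) - 1*19600 = (((¼)*(⅕)*(-54) + 0)²*(-15) - 170) - 19600 = ((-27/10 + 0)²*(-15) - 170) - 19600 = ((-27/10)²*(-15) - 170) - 19600 = ((729/100)*(-15) - 170) - 19600 = (-2187/20 - 170) - 19600 = -5587/20 - 19600 = -397587/20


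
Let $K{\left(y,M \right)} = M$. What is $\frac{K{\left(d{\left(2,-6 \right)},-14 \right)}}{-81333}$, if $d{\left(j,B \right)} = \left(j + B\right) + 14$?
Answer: $\frac{2}{11619} \approx 0.00017213$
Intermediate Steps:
$d{\left(j,B \right)} = 14 + B + j$ ($d{\left(j,B \right)} = \left(B + j\right) + 14 = 14 + B + j$)
$\frac{K{\left(d{\left(2,-6 \right)},-14 \right)}}{-81333} = - \frac{14}{-81333} = \left(-14\right) \left(- \frac{1}{81333}\right) = \frac{2}{11619}$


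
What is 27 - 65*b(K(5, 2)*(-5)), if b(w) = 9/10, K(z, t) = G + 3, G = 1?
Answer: -63/2 ≈ -31.500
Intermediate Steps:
K(z, t) = 4 (K(z, t) = 1 + 3 = 4)
b(w) = 9/10 (b(w) = 9*(⅒) = 9/10)
27 - 65*b(K(5, 2)*(-5)) = 27 - 65*9/10 = 27 - 117/2 = -63/2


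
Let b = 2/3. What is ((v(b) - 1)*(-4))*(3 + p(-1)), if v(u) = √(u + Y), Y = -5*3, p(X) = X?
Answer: 8 - 8*I*√129/3 ≈ 8.0 - 30.288*I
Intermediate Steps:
Y = -15
b = ⅔ (b = 2*(⅓) = ⅔ ≈ 0.66667)
v(u) = √(-15 + u) (v(u) = √(u - 15) = √(-15 + u))
((v(b) - 1)*(-4))*(3 + p(-1)) = ((√(-15 + ⅔) - 1)*(-4))*(3 - 1) = ((√(-43/3) - 1)*(-4))*2 = ((I*√129/3 - 1)*(-4))*2 = ((-1 + I*√129/3)*(-4))*2 = (4 - 4*I*√129/3)*2 = 8 - 8*I*√129/3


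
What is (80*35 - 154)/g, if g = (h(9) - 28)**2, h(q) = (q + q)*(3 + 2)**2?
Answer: 1323/89042 ≈ 0.014858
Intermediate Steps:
h(q) = 50*q (h(q) = (2*q)*5**2 = (2*q)*25 = 50*q)
g = 178084 (g = (50*9 - 28)**2 = (450 - 28)**2 = 422**2 = 178084)
(80*35 - 154)/g = (80*35 - 154)/178084 = (2800 - 154)*(1/178084) = 2646*(1/178084) = 1323/89042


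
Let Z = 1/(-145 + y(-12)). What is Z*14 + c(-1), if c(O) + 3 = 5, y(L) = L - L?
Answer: 276/145 ≈ 1.9034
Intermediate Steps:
y(L) = 0
c(O) = 2 (c(O) = -3 + 5 = 2)
Z = -1/145 (Z = 1/(-145 + 0) = 1/(-145) = -1/145 ≈ -0.0068966)
Z*14 + c(-1) = -1/145*14 + 2 = -14/145 + 2 = 276/145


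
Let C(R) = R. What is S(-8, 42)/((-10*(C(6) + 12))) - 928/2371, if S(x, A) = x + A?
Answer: -123827/213390 ≈ -0.58029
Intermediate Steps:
S(x, A) = A + x
S(-8, 42)/((-10*(C(6) + 12))) - 928/2371 = (42 - 8)/((-10*(6 + 12))) - 928/2371 = 34/((-10*18)) - 928*1/2371 = 34/(-180) - 928/2371 = 34*(-1/180) - 928/2371 = -17/90 - 928/2371 = -123827/213390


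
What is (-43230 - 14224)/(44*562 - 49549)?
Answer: 57454/24821 ≈ 2.3147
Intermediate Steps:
(-43230 - 14224)/(44*562 - 49549) = -57454/(24728 - 49549) = -57454/(-24821) = -57454*(-1/24821) = 57454/24821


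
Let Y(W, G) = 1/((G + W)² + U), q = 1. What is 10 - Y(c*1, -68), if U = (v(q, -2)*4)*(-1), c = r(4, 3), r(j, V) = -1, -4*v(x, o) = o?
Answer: 47589/4759 ≈ 9.9998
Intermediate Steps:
v(x, o) = -o/4
c = -1
U = -2 (U = (-¼*(-2)*4)*(-1) = ((½)*4)*(-1) = 2*(-1) = -2)
Y(W, G) = 1/(-2 + (G + W)²) (Y(W, G) = 1/((G + W)² - 2) = 1/(-2 + (G + W)²))
10 - Y(c*1, -68) = 10 - 1/(-2 + (-68 - 1*1)²) = 10 - 1/(-2 + (-68 - 1)²) = 10 - 1/(-2 + (-69)²) = 10 - 1/(-2 + 4761) = 10 - 1/4759 = 47589/4759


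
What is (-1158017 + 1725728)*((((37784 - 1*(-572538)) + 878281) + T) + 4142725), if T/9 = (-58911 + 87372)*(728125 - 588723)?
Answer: 20274841332556686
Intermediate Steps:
T = 35707682898 (T = 9*((-58911 + 87372)*(728125 - 588723)) = 9*(28461*139402) = 9*3967520322 = 35707682898)
(-1158017 + 1725728)*((((37784 - 1*(-572538)) + 878281) + T) + 4142725) = (-1158017 + 1725728)*((((37784 - 1*(-572538)) + 878281) + 35707682898) + 4142725) = 567711*((((37784 + 572538) + 878281) + 35707682898) + 4142725) = 567711*(((610322 + 878281) + 35707682898) + 4142725) = 567711*((1488603 + 35707682898) + 4142725) = 567711*(35709171501 + 4142725) = 567711*35713314226 = 20274841332556686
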